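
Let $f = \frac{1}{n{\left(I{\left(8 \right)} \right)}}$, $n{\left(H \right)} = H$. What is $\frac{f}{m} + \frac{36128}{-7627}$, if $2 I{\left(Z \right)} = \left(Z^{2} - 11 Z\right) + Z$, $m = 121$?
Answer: $- \frac{34979531}{7382936} \approx -4.7379$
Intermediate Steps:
$I{\left(Z \right)} = \frac{Z^{2}}{2} - 5 Z$ ($I{\left(Z \right)} = \frac{\left(Z^{2} - 11 Z\right) + Z}{2} = \frac{Z^{2} - 10 Z}{2} = \frac{Z^{2}}{2} - 5 Z$)
$f = - \frac{1}{8}$ ($f = \frac{1}{\frac{1}{2} \cdot 8 \left(-10 + 8\right)} = \frac{1}{\frac{1}{2} \cdot 8 \left(-2\right)} = \frac{1}{-8} = - \frac{1}{8} \approx -0.125$)
$\frac{f}{m} + \frac{36128}{-7627} = - \frac{1}{8 \cdot 121} + \frac{36128}{-7627} = \left(- \frac{1}{8}\right) \frac{1}{121} + 36128 \left(- \frac{1}{7627}\right) = - \frac{1}{968} - \frac{36128}{7627} = - \frac{34979531}{7382936}$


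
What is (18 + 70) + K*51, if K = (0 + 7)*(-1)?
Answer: -269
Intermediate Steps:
K = -7 (K = 7*(-1) = -7)
(18 + 70) + K*51 = (18 + 70) - 7*51 = 88 - 357 = -269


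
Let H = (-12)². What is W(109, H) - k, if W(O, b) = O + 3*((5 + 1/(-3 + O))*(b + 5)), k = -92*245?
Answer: 2638151/106 ≈ 24888.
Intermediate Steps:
k = -22540
H = 144
W(O, b) = O + 3*(5 + b)*(5 + 1/(-3 + O)) (W(O, b) = O + 3*((5 + 1/(-3 + O))*(5 + b)) = O + 3*((5 + b)*(5 + 1/(-3 + O))) = O + 3*(5 + b)*(5 + 1/(-3 + O)))
W(109, H) - k = (-210 + 109² - 42*144 + 72*109 + 15*109*144)/(-3 + 109) - 1*(-22540) = (-210 + 11881 - 6048 + 7848 + 235440)/106 + 22540 = (1/106)*248911 + 22540 = 248911/106 + 22540 = 2638151/106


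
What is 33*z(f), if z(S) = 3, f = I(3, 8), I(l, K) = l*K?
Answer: 99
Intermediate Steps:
I(l, K) = K*l
f = 24 (f = 8*3 = 24)
33*z(f) = 33*3 = 99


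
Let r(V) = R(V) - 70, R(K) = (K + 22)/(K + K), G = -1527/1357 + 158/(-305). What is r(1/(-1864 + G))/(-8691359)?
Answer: 17045089197/7194446239430 ≈ 0.0023692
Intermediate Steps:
G = -680141/413885 (G = -1527*1/1357 + 158*(-1/305) = -1527/1357 - 158/305 = -680141/413885 ≈ -1.6433)
R(K) = (22 + K)/(2*K) (R(K) = (22 + K)/((2*K)) = (22 + K)*(1/(2*K)) = (22 + K)/(2*K))
r(V) = -70 + (22 + V)/(2*V) (r(V) = (22 + V)/(2*V) - 70 = -70 + (22 + V)/(2*V))
r(1/(-1864 + G))/(-8691359) = (-139/2 + 11/(1/(-1864 - 680141/413885)))/(-8691359) = (-139/2 + 11/(1/(-772161781/413885)))*(-1/8691359) = (-139/2 + 11/(-413885/772161781))*(-1/8691359) = (-139/2 + 11*(-772161781/413885))*(-1/8691359) = (-139/2 - 8493779591/413885)*(-1/8691359) = -17045089197/827770*(-1/8691359) = 17045089197/7194446239430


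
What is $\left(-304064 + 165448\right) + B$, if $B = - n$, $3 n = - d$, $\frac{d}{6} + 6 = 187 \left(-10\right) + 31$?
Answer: $-142306$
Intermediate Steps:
$d = -11070$ ($d = -36 + 6 \left(187 \left(-10\right) + 31\right) = -36 + 6 \left(-1870 + 31\right) = -36 + 6 \left(-1839\right) = -36 - 11034 = -11070$)
$n = 3690$ ($n = \frac{\left(-1\right) \left(-11070\right)}{3} = \frac{1}{3} \cdot 11070 = 3690$)
$B = -3690$ ($B = \left(-1\right) 3690 = -3690$)
$\left(-304064 + 165448\right) + B = \left(-304064 + 165448\right) - 3690 = -138616 - 3690 = -142306$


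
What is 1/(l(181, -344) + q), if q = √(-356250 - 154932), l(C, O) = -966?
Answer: -23/34389 - I*√56798/481446 ≈ -0.00066882 - 0.00049502*I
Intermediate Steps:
q = 3*I*√56798 (q = √(-511182) = 3*I*√56798 ≈ 714.97*I)
1/(l(181, -344) + q) = 1/(-966 + 3*I*√56798)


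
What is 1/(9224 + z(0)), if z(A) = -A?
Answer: 1/9224 ≈ 0.00010841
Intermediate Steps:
1/(9224 + z(0)) = 1/(9224 - 1*0) = 1/(9224 + 0) = 1/9224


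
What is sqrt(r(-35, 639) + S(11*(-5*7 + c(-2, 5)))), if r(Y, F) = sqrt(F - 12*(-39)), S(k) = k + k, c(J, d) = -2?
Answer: sqrt(-814 + 3*sqrt(123)) ≈ 27.942*I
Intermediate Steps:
S(k) = 2*k
r(Y, F) = sqrt(468 + F) (r(Y, F) = sqrt(F + 468) = sqrt(468 + F))
sqrt(r(-35, 639) + S(11*(-5*7 + c(-2, 5)))) = sqrt(sqrt(468 + 639) + 2*(11*(-5*7 - 2))) = sqrt(sqrt(1107) + 2*(11*(-35 - 2))) = sqrt(3*sqrt(123) + 2*(11*(-37))) = sqrt(3*sqrt(123) + 2*(-407)) = sqrt(3*sqrt(123) - 814) = sqrt(-814 + 3*sqrt(123))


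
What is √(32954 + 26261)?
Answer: √59215 ≈ 243.34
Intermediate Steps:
√(32954 + 26261) = √59215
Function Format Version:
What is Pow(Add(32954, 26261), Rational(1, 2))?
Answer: Pow(59215, Rational(1, 2)) ≈ 243.34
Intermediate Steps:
Pow(Add(32954, 26261), Rational(1, 2)) = Pow(59215, Rational(1, 2))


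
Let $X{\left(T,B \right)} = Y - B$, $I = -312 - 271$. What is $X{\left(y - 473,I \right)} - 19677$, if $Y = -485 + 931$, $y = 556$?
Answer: $-18648$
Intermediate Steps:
$Y = 446$
$I = -583$
$X{\left(T,B \right)} = 446 - B$
$X{\left(y - 473,I \right)} - 19677 = \left(446 - -583\right) - 19677 = \left(446 + 583\right) - 19677 = 1029 - 19677 = -18648$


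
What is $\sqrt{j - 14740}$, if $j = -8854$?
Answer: $i \sqrt{23594} \approx 153.6 i$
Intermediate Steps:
$\sqrt{j - 14740} = \sqrt{-8854 - 14740} = \sqrt{-23594} = i \sqrt{23594}$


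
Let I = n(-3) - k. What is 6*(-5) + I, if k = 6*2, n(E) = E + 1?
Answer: -44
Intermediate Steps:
n(E) = 1 + E
k = 12
I = -14 (I = (1 - 3) - 1*12 = -2 - 12 = -14)
6*(-5) + I = 6*(-5) - 14 = -30 - 14 = -44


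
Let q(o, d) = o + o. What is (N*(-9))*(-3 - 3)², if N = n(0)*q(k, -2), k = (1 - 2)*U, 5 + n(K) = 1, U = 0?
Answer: 0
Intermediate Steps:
n(K) = -4 (n(K) = -5 + 1 = -4)
k = 0 (k = (1 - 2)*0 = -1*0 = 0)
q(o, d) = 2*o
N = 0 (N = -8*0 = -4*0 = 0)
(N*(-9))*(-3 - 3)² = (0*(-9))*(-3 - 3)² = 0*(-6)² = 0*36 = 0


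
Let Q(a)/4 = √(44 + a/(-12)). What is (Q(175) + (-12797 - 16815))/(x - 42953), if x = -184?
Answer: 29612/43137 - 2*√1059/129411 ≈ 0.68596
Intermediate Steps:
Q(a) = 4*√(44 - a/12) (Q(a) = 4*√(44 + a/(-12)) = 4*√(44 + a*(-1/12)) = 4*√(44 - a/12))
(Q(175) + (-12797 - 16815))/(x - 42953) = (2*√(1584 - 3*175)/3 + (-12797 - 16815))/(-184 - 42953) = (2*√(1584 - 525)/3 - 29612)/(-43137) = (2*√1059/3 - 29612)*(-1/43137) = (-29612 + 2*√1059/3)*(-1/43137) = 29612/43137 - 2*√1059/129411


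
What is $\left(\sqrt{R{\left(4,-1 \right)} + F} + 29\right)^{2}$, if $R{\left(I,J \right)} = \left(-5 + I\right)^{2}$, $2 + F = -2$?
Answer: $\left(29 + i \sqrt{3}\right)^{2} \approx 838.0 + 100.46 i$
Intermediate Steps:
$F = -4$ ($F = -2 - 2 = -4$)
$\left(\sqrt{R{\left(4,-1 \right)} + F} + 29\right)^{2} = \left(\sqrt{\left(-5 + 4\right)^{2} - 4} + 29\right)^{2} = \left(\sqrt{\left(-1\right)^{2} - 4} + 29\right)^{2} = \left(\sqrt{1 - 4} + 29\right)^{2} = \left(\sqrt{-3} + 29\right)^{2} = \left(i \sqrt{3} + 29\right)^{2} = \left(29 + i \sqrt{3}\right)^{2}$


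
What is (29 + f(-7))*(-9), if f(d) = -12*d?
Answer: -1017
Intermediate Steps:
(29 + f(-7))*(-9) = (29 - 12*(-7))*(-9) = (29 + 84)*(-9) = 113*(-9) = -1017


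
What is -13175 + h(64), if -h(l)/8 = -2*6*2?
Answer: -12983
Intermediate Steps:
h(l) = 192 (h(l) = -8*(-2*6)*2 = -(-96)*2 = -8*(-24) = 192)
-13175 + h(64) = -13175 + 192 = -12983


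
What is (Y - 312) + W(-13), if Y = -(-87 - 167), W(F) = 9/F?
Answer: -763/13 ≈ -58.692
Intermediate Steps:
Y = 254 (Y = -1*(-254) = 254)
(Y - 312) + W(-13) = (254 - 312) + 9/(-13) = -58 + 9*(-1/13) = -58 - 9/13 = -763/13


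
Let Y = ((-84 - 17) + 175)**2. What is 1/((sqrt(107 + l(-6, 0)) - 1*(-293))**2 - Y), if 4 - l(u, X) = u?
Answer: 13415/1073077128 - 293*sqrt(13)/1073077128 ≈ 1.1517e-5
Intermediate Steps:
l(u, X) = 4 - u
Y = 5476 (Y = (-101 + 175)**2 = 74**2 = 5476)
1/((sqrt(107 + l(-6, 0)) - 1*(-293))**2 - Y) = 1/((sqrt(107 + (4 - 1*(-6))) - 1*(-293))**2 - 1*5476) = 1/((sqrt(107 + (4 + 6)) + 293)**2 - 5476) = 1/((sqrt(107 + 10) + 293)**2 - 5476) = 1/((sqrt(117) + 293)**2 - 5476) = 1/((3*sqrt(13) + 293)**2 - 5476) = 1/((293 + 3*sqrt(13))**2 - 5476) = 1/(-5476 + (293 + 3*sqrt(13))**2)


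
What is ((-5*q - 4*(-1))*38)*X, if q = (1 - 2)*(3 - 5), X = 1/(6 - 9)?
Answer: 76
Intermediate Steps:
X = -1/3 (X = 1/(-3) = -1/3 ≈ -0.33333)
q = 2 (q = -1*(-2) = 2)
((-5*q - 4*(-1))*38)*X = ((-5*2 - 4*(-1))*38)*(-1/3) = ((-10 + 4)*38)*(-1/3) = -6*38*(-1/3) = -228*(-1/3) = 76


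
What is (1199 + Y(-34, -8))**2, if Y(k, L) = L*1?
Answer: 1418481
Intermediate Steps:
Y(k, L) = L
(1199 + Y(-34, -8))**2 = (1199 - 8)**2 = 1191**2 = 1418481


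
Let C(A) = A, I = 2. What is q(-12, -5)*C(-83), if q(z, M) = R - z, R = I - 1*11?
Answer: -249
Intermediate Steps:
R = -9 (R = 2 - 1*11 = 2 - 11 = -9)
q(z, M) = -9 - z
q(-12, -5)*C(-83) = (-9 - 1*(-12))*(-83) = (-9 + 12)*(-83) = 3*(-83) = -249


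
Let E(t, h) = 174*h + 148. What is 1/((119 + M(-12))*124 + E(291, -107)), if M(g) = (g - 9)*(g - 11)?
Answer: 1/56178 ≈ 1.7801e-5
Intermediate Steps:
M(g) = (-11 + g)*(-9 + g) (M(g) = (-9 + g)*(-11 + g) = (-11 + g)*(-9 + g))
E(t, h) = 148 + 174*h
1/((119 + M(-12))*124 + E(291, -107)) = 1/((119 + (99 + (-12)² - 20*(-12)))*124 + (148 + 174*(-107))) = 1/((119 + (99 + 144 + 240))*124 + (148 - 18618)) = 1/((119 + 483)*124 - 18470) = 1/(602*124 - 18470) = 1/(74648 - 18470) = 1/56178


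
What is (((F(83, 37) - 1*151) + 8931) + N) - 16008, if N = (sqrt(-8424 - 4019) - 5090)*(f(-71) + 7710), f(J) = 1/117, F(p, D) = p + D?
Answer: -4592373026/117 + 902071*I*sqrt(12443)/117 ≈ -3.9251e+7 + 8.6004e+5*I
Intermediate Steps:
F(p, D) = D + p
f(J) = 1/117
N = -4591541390/117 + 902071*I*sqrt(12443)/117 (N = (sqrt(-8424 - 4019) - 5090)*(1/117 + 7710) = (sqrt(-12443) - 5090)*(902071/117) = (I*sqrt(12443) - 5090)*(902071/117) = (-5090 + I*sqrt(12443))*(902071/117) = -4591541390/117 + 902071*I*sqrt(12443)/117 ≈ -3.9244e+7 + 8.6004e+5*I)
(((F(83, 37) - 1*151) + 8931) + N) - 16008 = ((((37 + 83) - 1*151) + 8931) + (-4591541390/117 + 902071*I*sqrt(12443)/117)) - 16008 = (((120 - 151) + 8931) + (-4591541390/117 + 902071*I*sqrt(12443)/117)) - 16008 = ((-31 + 8931) + (-4591541390/117 + 902071*I*sqrt(12443)/117)) - 16008 = (8900 + (-4591541390/117 + 902071*I*sqrt(12443)/117)) - 16008 = (-4590500090/117 + 902071*I*sqrt(12443)/117) - 16008 = -4592373026/117 + 902071*I*sqrt(12443)/117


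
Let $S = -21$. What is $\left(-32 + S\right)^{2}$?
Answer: $2809$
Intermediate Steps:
$\left(-32 + S\right)^{2} = \left(-32 - 21\right)^{2} = \left(-53\right)^{2} = 2809$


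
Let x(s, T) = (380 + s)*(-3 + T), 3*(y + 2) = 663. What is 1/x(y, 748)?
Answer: 1/446255 ≈ 2.2409e-6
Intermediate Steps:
y = 219 (y = -2 + (1/3)*663 = -2 + 221 = 219)
x(s, T) = (-3 + T)*(380 + s)
1/x(y, 748) = 1/(-1140 - 3*219 + 380*748 + 748*219) = 1/(-1140 - 657 + 284240 + 163812) = 1/446255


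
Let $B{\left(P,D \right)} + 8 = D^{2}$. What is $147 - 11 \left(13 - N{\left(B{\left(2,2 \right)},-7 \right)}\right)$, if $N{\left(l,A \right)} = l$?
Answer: $-40$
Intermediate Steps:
$B{\left(P,D \right)} = -8 + D^{2}$
$147 - 11 \left(13 - N{\left(B{\left(2,2 \right)},-7 \right)}\right) = 147 - 11 \left(13 - \left(-8 + 2^{2}\right)\right) = 147 - 11 \left(13 - \left(-8 + 4\right)\right) = 147 - 11 \left(13 - -4\right) = 147 - 11 \left(13 + 4\right) = 147 - 187 = -40$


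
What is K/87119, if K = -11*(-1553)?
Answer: 17083/87119 ≈ 0.19609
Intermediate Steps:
K = 17083
K/87119 = 17083/87119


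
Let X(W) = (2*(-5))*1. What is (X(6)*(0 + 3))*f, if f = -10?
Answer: 300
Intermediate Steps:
X(W) = -10 (X(W) = -10*1 = -10)
(X(6)*(0 + 3))*f = -10*(0 + 3)*(-10) = -10*3*(-10) = -30*(-10) = 300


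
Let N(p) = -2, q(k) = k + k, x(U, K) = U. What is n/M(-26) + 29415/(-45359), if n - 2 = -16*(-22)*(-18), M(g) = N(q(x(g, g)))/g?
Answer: -3734980193/45359 ≈ -82343.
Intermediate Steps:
q(k) = 2*k
M(g) = -2/g
n = -6334 (n = 2 - 16*(-22)*(-18) = 2 + 352*(-18) = 2 - 6336 = -6334)
n/M(-26) + 29415/(-45359) = -6334/((-2/(-26))) + 29415/(-45359) = -6334/((-2*(-1/26))) + 29415*(-1/45359) = -6334/1/13 - 29415/45359 = -6334*13 - 29415/45359 = -82342 - 29415/45359 = -3734980193/45359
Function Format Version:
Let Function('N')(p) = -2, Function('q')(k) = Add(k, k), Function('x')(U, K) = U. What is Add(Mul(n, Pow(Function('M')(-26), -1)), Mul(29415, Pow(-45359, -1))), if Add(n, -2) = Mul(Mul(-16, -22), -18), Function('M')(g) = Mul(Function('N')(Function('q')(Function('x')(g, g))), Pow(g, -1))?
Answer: Rational(-3734980193, 45359) ≈ -82343.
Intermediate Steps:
Function('q')(k) = Mul(2, k)
Function('M')(g) = Mul(-2, Pow(g, -1))
n = -6334 (n = Add(2, Mul(Mul(-16, -22), -18)) = Add(2, Mul(352, -18)) = Add(2, -6336) = -6334)
Add(Mul(n, Pow(Function('M')(-26), -1)), Mul(29415, Pow(-45359, -1))) = Add(Mul(-6334, Pow(Mul(-2, Pow(-26, -1)), -1)), Mul(29415, Pow(-45359, -1))) = Add(Mul(-6334, Pow(Mul(-2, Rational(-1, 26)), -1)), Mul(29415, Rational(-1, 45359))) = Add(Mul(-6334, Pow(Rational(1, 13), -1)), Rational(-29415, 45359)) = Add(Mul(-6334, 13), Rational(-29415, 45359)) = Add(-82342, Rational(-29415, 45359)) = Rational(-3734980193, 45359)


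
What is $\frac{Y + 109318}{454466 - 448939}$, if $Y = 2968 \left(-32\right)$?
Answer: $\frac{14342}{5527} \approx 2.5949$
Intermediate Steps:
$Y = -94976$
$\frac{Y + 109318}{454466 - 448939} = \frac{-94976 + 109318}{454466 - 448939} = \frac{14342}{5527}$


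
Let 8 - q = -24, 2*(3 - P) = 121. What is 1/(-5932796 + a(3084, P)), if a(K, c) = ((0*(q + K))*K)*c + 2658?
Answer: -1/5930138 ≈ -1.6863e-7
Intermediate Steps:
P = -115/2 (P = 3 - ½*121 = 3 - 121/2 = -115/2 ≈ -57.500)
q = 32 (q = 8 - 1*(-24) = 8 + 24 = 32)
a(K, c) = 2658 (a(K, c) = ((0*(32 + K))*K)*c + 2658 = (0*K)*c + 2658 = 0*c + 2658 = 0 + 2658 = 2658)
1/(-5932796 + a(3084, P)) = 1/(-5932796 + 2658) = 1/(-5930138) = -1/5930138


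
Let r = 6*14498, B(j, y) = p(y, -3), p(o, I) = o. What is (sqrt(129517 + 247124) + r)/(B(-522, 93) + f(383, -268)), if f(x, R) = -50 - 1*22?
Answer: 28996/7 + sqrt(41849)/7 ≈ 4171.5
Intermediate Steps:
B(j, y) = y
r = 86988
f(x, R) = -72 (f(x, R) = -50 - 22 = -72)
(sqrt(129517 + 247124) + r)/(B(-522, 93) + f(383, -268)) = (sqrt(129517 + 247124) + 86988)/(93 - 72) = (sqrt(376641) + 86988)/21 = (3*sqrt(41849) + 86988)*(1/21) = (86988 + 3*sqrt(41849))*(1/21) = 28996/7 + sqrt(41849)/7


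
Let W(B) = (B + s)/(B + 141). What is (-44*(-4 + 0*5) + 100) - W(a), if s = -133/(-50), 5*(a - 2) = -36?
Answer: 1874167/6790 ≈ 276.02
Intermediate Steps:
a = -26/5 (a = 2 + (1/5)*(-36) = 2 - 36/5 = -26/5 ≈ -5.2000)
s = 133/50 (s = -133*(-1/50) = 133/50 ≈ 2.6600)
W(B) = (133/50 + B)/(141 + B) (W(B) = (B + 133/50)/(B + 141) = (133/50 + B)/(141 + B))
(-44*(-4 + 0*5) + 100) - W(a) = (-44*(-4 + 0*5) + 100) - (133/50 - 26/5)/(141 - 26/5) = (-44*(-4 + 0) + 100) - (-127)/(679/5*50) = (-44*(-4) + 100) - 5*(-127)/(679*50) = (176 + 100) - 1*(-127/6790) = 276 + 127/6790 = 1874167/6790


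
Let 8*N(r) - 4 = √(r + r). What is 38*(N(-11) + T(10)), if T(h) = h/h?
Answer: 57 + 19*I*√22/4 ≈ 57.0 + 22.279*I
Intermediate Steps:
N(r) = ½ + √2*√r/8 (N(r) = ½ + √(r + r)/8 = ½ + √(2*r)/8 = ½ + (√2*√r)/8 = ½ + √2*√r/8)
T(h) = 1
38*(N(-11) + T(10)) = 38*((½ + √2*√(-11)/8) + 1) = 38*((½ + √2*(I*√11)/8) + 1) = 38*((½ + I*√22/8) + 1) = 38*(3/2 + I*√22/8) = 57 + 19*I*√22/4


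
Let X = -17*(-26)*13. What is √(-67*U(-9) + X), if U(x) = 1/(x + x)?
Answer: √206990/6 ≈ 75.827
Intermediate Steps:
U(x) = 1/(2*x)
X = 5746 (X = 442*13 = 5746)
√(-67*U(-9) + X) = √(-67/(2*(-9)) + 5746) = √(-67*(-1)/(2*9) + 5746) = √(-67*(-1/18) + 5746) = √(67/18 + 5746) = √(103495/18) = √206990/6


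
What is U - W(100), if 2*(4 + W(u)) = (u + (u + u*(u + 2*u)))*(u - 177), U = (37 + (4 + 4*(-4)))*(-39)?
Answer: 1161729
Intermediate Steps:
U = -975 (U = (37 + (4 - 16))*(-39) = (37 - 12)*(-39) = 25*(-39) = -975)
W(u) = -4 + (-177 + u)*(2*u + 3*u²)/2 (W(u) = -4 + ((u + (u + u*(u + 2*u)))*(u - 177))/2 = -4 + ((u + (u + u*(3*u)))*(-177 + u))/2 = -4 + ((u + (u + 3*u²))*(-177 + u))/2 = -4 + ((2*u + 3*u²)*(-177 + u))/2 = -4 + ((-177 + u)*(2*u + 3*u²))/2 = -4 + (-177 + u)*(2*u + 3*u²)/2)
U - W(100) = -975 - (-4 - 177*100 - 529/2*100² + (3/2)*100³) = -975 - (-4 - 17700 - 529/2*10000 + (3/2)*1000000) = -975 - (-4 - 17700 - 2645000 + 1500000) = -975 - 1*(-1162704) = -975 + 1162704 = 1161729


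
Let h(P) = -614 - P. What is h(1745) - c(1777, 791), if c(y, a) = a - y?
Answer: -1373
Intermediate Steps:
h(1745) - c(1777, 791) = (-614 - 1*1745) - (791 - 1*1777) = (-614 - 1745) - (791 - 1777) = -2359 - 1*(-986) = -2359 + 986 = -1373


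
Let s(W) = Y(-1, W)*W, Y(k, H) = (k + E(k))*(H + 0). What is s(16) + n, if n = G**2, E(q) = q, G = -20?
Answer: -112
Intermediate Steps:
n = 400 (n = (-20)**2 = 400)
Y(k, H) = 2*H*k (Y(k, H) = (k + k)*(H + 0) = (2*k)*H = 2*H*k)
s(W) = -2*W**2 (s(W) = (2*W*(-1))*W = (-2*W)*W = -2*W**2)
s(16) + n = -2*16**2 + 400 = -2*256 + 400 = -512 + 400 = -112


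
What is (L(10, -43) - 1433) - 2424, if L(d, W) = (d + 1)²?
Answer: -3736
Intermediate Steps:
L(d, W) = (1 + d)²
(L(10, -43) - 1433) - 2424 = ((1 + 10)² - 1433) - 2424 = (11² - 1433) - 2424 = (121 - 1433) - 2424 = -1312 - 2424 = -3736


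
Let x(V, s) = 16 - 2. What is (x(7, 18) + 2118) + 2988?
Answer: 5120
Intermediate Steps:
x(V, s) = 14
(x(7, 18) + 2118) + 2988 = (14 + 2118) + 2988 = 2132 + 2988 = 5120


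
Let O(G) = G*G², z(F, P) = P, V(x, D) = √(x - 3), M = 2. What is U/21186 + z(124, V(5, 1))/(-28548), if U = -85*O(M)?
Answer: -340/10593 - √2/28548 ≈ -0.032146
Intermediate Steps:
V(x, D) = √(-3 + x)
O(G) = G³
U = -680 (U = -85*2³ = -85*8 = -680)
U/21186 + z(124, V(5, 1))/(-28548) = -680/21186 + √(-3 + 5)/(-28548) = -680*1/21186 + √2*(-1/28548) = -340/10593 - √2/28548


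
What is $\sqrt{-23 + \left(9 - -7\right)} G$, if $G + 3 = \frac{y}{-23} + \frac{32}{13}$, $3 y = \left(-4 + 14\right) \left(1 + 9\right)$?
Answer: $- \frac{1783 i \sqrt{7}}{897} \approx - 5.2591 i$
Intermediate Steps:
$y = \frac{100}{3}$ ($y = \frac{\left(-4 + 14\right) \left(1 + 9\right)}{3} = \frac{10 \cdot 10}{3} = \frac{1}{3} \cdot 100 = \frac{100}{3} \approx 33.333$)
$G = - \frac{1783}{897}$ ($G = -3 + \left(\frac{100}{3 \left(-23\right)} + \frac{32}{13}\right) = -3 + \left(\frac{100}{3} \left(- \frac{1}{23}\right) + 32 \cdot \frac{1}{13}\right) = -3 + \left(- \frac{100}{69} + \frac{32}{13}\right) = -3 + \frac{908}{897} = - \frac{1783}{897} \approx -1.9877$)
$\sqrt{-23 + \left(9 - -7\right)} G = \sqrt{-23 + \left(9 - -7\right)} \left(- \frac{1783}{897}\right) = \sqrt{-23 + \left(9 + 7\right)} \left(- \frac{1783}{897}\right) = \sqrt{-23 + 16} \left(- \frac{1783}{897}\right) = \sqrt{-7} \left(- \frac{1783}{897}\right) = i \sqrt{7} \left(- \frac{1783}{897}\right) = - \frac{1783 i \sqrt{7}}{897}$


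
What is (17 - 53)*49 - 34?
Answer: -1798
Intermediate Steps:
(17 - 53)*49 - 34 = -36*49 - 34 = -1764 - 34 = -1798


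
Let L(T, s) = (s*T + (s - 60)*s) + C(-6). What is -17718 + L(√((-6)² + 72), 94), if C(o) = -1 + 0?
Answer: -14523 + 564*√3 ≈ -13546.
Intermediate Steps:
C(o) = -1
L(T, s) = -1 + T*s + s*(-60 + s) (L(T, s) = (s*T + (s - 60)*s) - 1 = (T*s + (-60 + s)*s) - 1 = (T*s + s*(-60 + s)) - 1 = -1 + T*s + s*(-60 + s))
-17718 + L(√((-6)² + 72), 94) = -17718 + (-1 + 94² - 60*94 + √((-6)² + 72)*94) = -17718 + (-1 + 8836 - 5640 + √(36 + 72)*94) = -17718 + (-1 + 8836 - 5640 + √108*94) = -17718 + (-1 + 8836 - 5640 + (6*√3)*94) = -17718 + (-1 + 8836 - 5640 + 564*√3) = -17718 + (3195 + 564*√3) = -14523 + 564*√3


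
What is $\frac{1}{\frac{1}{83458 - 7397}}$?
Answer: $76061$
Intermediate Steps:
$\frac{1}{\frac{1}{83458 - 7397}} = \frac{1}{\frac{1}{76061}} = 76061$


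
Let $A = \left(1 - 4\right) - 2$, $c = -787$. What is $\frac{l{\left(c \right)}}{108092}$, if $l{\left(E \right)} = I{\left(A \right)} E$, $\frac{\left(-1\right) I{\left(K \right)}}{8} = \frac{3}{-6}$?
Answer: $- \frac{787}{27023} \approx -0.029123$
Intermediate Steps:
$A = -5$ ($A = -3 - 2 = -5$)
$I{\left(K \right)} = 4$ ($I{\left(K \right)} = - 8 \frac{3}{-6} = - 8 \cdot 3 \left(- \frac{1}{6}\right) = \left(-8\right) \left(- \frac{1}{2}\right) = 4$)
$l{\left(E \right)} = 4 E$
$\frac{l{\left(c \right)}}{108092} = \frac{4 \left(-787\right)}{108092} = \left(-3148\right) \frac{1}{108092} = - \frac{787}{27023}$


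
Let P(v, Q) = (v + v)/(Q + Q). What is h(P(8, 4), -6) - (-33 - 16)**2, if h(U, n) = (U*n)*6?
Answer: -2473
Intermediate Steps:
P(v, Q) = v/Q (P(v, Q) = (2*v)/((2*Q)) = (2*v)*(1/(2*Q)) = v/Q)
h(U, n) = 6*U*n
h(P(8, 4), -6) - (-33 - 16)**2 = 6*(8/4)*(-6) - (-33 - 16)**2 = 6*(8*(1/4))*(-6) - 1*(-49)**2 = 6*2*(-6) - 1*2401 = -72 - 2401 = -2473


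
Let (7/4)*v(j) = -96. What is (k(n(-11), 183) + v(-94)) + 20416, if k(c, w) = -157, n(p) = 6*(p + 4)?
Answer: 141429/7 ≈ 20204.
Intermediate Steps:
n(p) = 24 + 6*p (n(p) = 6*(4 + p) = 24 + 6*p)
v(j) = -384/7 (v(j) = (4/7)*(-96) = -384/7)
(k(n(-11), 183) + v(-94)) + 20416 = (-157 - 384/7) + 20416 = -1483/7 + 20416 = 141429/7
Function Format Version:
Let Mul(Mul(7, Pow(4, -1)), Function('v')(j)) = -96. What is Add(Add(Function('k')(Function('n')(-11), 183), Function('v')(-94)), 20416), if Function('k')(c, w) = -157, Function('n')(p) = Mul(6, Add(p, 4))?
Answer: Rational(141429, 7) ≈ 20204.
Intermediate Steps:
Function('n')(p) = Add(24, Mul(6, p)) (Function('n')(p) = Mul(6, Add(4, p)) = Add(24, Mul(6, p)))
Function('v')(j) = Rational(-384, 7) (Function('v')(j) = Mul(Rational(4, 7), -96) = Rational(-384, 7))
Add(Add(Function('k')(Function('n')(-11), 183), Function('v')(-94)), 20416) = Add(Add(-157, Rational(-384, 7)), 20416) = Add(Rational(-1483, 7), 20416) = Rational(141429, 7)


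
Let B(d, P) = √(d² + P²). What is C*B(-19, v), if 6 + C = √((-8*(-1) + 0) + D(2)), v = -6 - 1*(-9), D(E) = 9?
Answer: √370*(-6 + √17) ≈ -36.103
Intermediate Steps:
v = 3 (v = -6 + 9 = 3)
B(d, P) = √(P² + d²)
C = -6 + √17 (C = -6 + √((-8*(-1) + 0) + 9) = -6 + √((8 + 0) + 9) = -6 + √(8 + 9) = -6 + √17 ≈ -1.8769)
C*B(-19, v) = (-6 + √17)*√(3² + (-19)²) = (-6 + √17)*√(9 + 361) = (-6 + √17)*√370 = √370*(-6 + √17)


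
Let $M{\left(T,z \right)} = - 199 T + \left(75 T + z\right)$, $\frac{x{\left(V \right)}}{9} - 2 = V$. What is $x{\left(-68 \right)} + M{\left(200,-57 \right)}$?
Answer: $-25451$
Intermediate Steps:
$x{\left(V \right)} = 18 + 9 V$
$M{\left(T,z \right)} = z - 124 T$ ($M{\left(T,z \right)} = - 199 T + \left(z + 75 T\right) = z - 124 T$)
$x{\left(-68 \right)} + M{\left(200,-57 \right)} = \left(18 + 9 \left(-68\right)\right) - 24857 = \left(18 - 612\right) - 24857 = -594 - 24857 = -25451$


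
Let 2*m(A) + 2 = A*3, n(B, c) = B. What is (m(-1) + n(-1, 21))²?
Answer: 49/4 ≈ 12.250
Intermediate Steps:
m(A) = -1 + 3*A/2 (m(A) = -1 + (A*3)/2 = -1 + (3*A)/2 = -1 + 3*A/2)
(m(-1) + n(-1, 21))² = ((-1 + (3/2)*(-1)) - 1)² = ((-1 - 3/2) - 1)² = (-5/2 - 1)² = (-7/2)² = 49/4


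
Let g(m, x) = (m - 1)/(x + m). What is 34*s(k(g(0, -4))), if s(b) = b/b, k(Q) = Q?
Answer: 34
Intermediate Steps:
g(m, x) = (-1 + m)/(m + x)
s(b) = 1
34*s(k(g(0, -4))) = 34*1 = 34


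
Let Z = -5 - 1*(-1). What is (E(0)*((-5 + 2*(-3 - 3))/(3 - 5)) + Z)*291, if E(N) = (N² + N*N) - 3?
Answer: -17169/2 ≈ -8584.5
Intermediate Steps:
Z = -4 (Z = -5 + 1 = -4)
E(N) = -3 + 2*N² (E(N) = (N² + N²) - 3 = 2*N² - 3 = -3 + 2*N²)
(E(0)*((-5 + 2*(-3 - 3))/(3 - 5)) + Z)*291 = ((-3 + 2*0²)*((-5 + 2*(-3 - 3))/(3 - 5)) - 4)*291 = ((-3 + 2*0)*((-5 + 2*(-6))/(-2)) - 4)*291 = ((-3 + 0)*((-5 - 12)*(-½)) - 4)*291 = (-(-51)*(-1)/2 - 4)*291 = (-3*17/2 - 4)*291 = (-51/2 - 4)*291 = -59/2*291 = -17169/2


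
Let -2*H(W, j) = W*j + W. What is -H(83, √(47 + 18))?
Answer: 83/2 + 83*√65/2 ≈ 376.08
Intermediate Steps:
H(W, j) = -W/2 - W*j/2 (H(W, j) = -(W*j + W)/2 = -(W + W*j)/2 = -W/2 - W*j/2)
-H(83, √(47 + 18)) = -(-1)*83*(1 + √(47 + 18))/2 = -(-1)*83*(1 + √65)/2 = -(-83/2 - 83*√65/2) = 83/2 + 83*√65/2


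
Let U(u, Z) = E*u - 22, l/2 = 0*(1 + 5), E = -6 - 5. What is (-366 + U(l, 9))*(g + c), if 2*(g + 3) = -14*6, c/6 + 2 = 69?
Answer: -138516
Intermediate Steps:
E = -11
l = 0 (l = 2*(0*(1 + 5)) = 2*(0*6) = 2*0 = 0)
c = 402 (c = -12 + 6*69 = -12 + 414 = 402)
U(u, Z) = -22 - 11*u (U(u, Z) = -11*u - 22 = -22 - 11*u)
g = -45 (g = -3 + (-14*6)/2 = -3 + (½)*(-84) = -3 - 42 = -45)
(-366 + U(l, 9))*(g + c) = (-366 + (-22 - 11*0))*(-45 + 402) = (-366 + (-22 + 0))*357 = (-366 - 22)*357 = -388*357 = -138516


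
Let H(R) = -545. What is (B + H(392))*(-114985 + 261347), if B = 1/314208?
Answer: -12531760254979/157104 ≈ -7.9767e+7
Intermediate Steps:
B = 1/314208 ≈ 3.1826e-6
(B + H(392))*(-114985 + 261347) = (1/314208 - 545)*(-114985 + 261347) = -171243359/314208*146362 = -12531760254979/157104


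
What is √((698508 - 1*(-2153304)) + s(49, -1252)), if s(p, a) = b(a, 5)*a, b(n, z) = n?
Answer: 2*√1104829 ≈ 2102.2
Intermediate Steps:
s(p, a) = a² (s(p, a) = a*a = a²)
√((698508 - 1*(-2153304)) + s(49, -1252)) = √((698508 - 1*(-2153304)) + (-1252)²) = √((698508 + 2153304) + 1567504) = √(2851812 + 1567504) = √4419316 = 2*√1104829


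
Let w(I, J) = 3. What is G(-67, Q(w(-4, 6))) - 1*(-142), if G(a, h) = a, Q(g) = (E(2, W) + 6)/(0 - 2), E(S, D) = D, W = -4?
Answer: 75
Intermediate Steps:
Q(g) = -1 (Q(g) = (-4 + 6)/(0 - 2) = 2/(-2) = 2*(-½) = -1)
G(-67, Q(w(-4, 6))) - 1*(-142) = -67 - 1*(-142) = -67 + 142 = 75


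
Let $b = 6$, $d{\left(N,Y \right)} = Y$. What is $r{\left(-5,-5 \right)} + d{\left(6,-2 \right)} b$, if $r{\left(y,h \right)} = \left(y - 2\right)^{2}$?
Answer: $37$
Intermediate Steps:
$r{\left(y,h \right)} = \left(-2 + y\right)^{2}$
$r{\left(-5,-5 \right)} + d{\left(6,-2 \right)} b = \left(-2 - 5\right)^{2} - 12 = \left(-7\right)^{2} - 12 = 49 - 12 = 37$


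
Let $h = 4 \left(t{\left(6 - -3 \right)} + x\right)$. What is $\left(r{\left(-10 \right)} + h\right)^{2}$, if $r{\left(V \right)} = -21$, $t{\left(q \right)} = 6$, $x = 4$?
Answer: $361$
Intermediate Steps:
$h = 40$ ($h = 4 \left(6 + 4\right) = 4 \cdot 10 = 40$)
$\left(r{\left(-10 \right)} + h\right)^{2} = \left(-21 + 40\right)^{2} = 19^{2} = 361$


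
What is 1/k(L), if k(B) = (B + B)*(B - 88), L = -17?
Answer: 1/3570 ≈ 0.00028011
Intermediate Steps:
k(B) = 2*B*(-88 + B) (k(B) = (2*B)*(-88 + B) = 2*B*(-88 + B))
1/k(L) = 1/(2*(-17)*(-88 - 17)) = 1/(2*(-17)*(-105)) = 1/3570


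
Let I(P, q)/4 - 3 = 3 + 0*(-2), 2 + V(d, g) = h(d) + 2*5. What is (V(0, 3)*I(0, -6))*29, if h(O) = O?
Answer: 5568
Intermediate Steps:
V(d, g) = 8 + d (V(d, g) = -2 + (d + 2*5) = -2 + (d + 10) = -2 + (10 + d) = 8 + d)
I(P, q) = 24 (I(P, q) = 12 + 4*(3 + 0*(-2)) = 12 + 4*(3 + 0) = 12 + 4*3 = 12 + 12 = 24)
(V(0, 3)*I(0, -6))*29 = ((8 + 0)*24)*29 = (8*24)*29 = 192*29 = 5568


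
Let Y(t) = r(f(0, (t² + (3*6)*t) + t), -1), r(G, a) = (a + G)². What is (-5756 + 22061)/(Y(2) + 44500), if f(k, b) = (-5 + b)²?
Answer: 16305/1915924 ≈ 0.0085102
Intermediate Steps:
r(G, a) = (G + a)²
Y(t) = (-1 + (-5 + t² + 19*t)²)² (Y(t) = ((-5 + ((t² + (3*6)*t) + t))² - 1)² = ((-5 + ((t² + 18*t) + t))² - 1)² = ((-5 + (t² + 19*t))² - 1)² = ((-5 + t² + 19*t)² - 1)² = (-1 + (-5 + t² + 19*t)²)²)
(-5756 + 22061)/(Y(2) + 44500) = (-5756 + 22061)/((-1 + (-5 + 2*(19 + 2))²)² + 44500) = 16305/((-1 + (-5 + 2*21)²)² + 44500) = 16305/((-1 + (-5 + 42)²)² + 44500) = 16305/((-1 + 37²)² + 44500) = 16305/((-1 + 1369)² + 44500) = 16305/(1368² + 44500) = 16305/(1871424 + 44500) = 16305/1915924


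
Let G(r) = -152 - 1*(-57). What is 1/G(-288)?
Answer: -1/95 ≈ -0.010526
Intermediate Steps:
G(r) = -95 (G(r) = -152 + 57 = -95)
1/G(-288) = 1/(-95) = -1/95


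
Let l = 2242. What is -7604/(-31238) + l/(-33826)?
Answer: 46794327/264164147 ≈ 0.17714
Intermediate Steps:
-7604/(-31238) + l/(-33826) = -7604/(-31238) + 2242/(-33826) = -7604*(-1/31238) + 2242*(-1/33826) = 3802/15619 - 1121/16913 = 46794327/264164147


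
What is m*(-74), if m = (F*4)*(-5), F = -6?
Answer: -8880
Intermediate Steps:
m = 120 (m = -6*4*(-5) = -24*(-5) = 120)
m*(-74) = 120*(-74) = -8880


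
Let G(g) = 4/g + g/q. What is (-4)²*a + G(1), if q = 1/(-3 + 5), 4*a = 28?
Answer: 118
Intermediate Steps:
a = 7 (a = (¼)*28 = 7)
q = ½ (q = 1/2 = ½ ≈ 0.50000)
G(g) = 2*g + 4/g (G(g) = 4/g + g/(½) = 4/g + g*2 = 4/g + 2*g = 2*g + 4/g)
(-4)²*a + G(1) = (-4)²*7 + (2*1 + 4/1) = 16*7 + (2 + 4*1) = 112 + (2 + 4) = 112 + 6 = 118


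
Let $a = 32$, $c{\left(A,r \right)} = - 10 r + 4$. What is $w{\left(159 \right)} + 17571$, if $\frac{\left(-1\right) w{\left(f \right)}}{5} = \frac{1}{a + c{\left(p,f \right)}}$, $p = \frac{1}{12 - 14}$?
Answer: $\frac{27305339}{1554} \approx 17571.0$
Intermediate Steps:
$p = - \frac{1}{2}$ ($p = \frac{1}{-2} = - \frac{1}{2} \approx -0.5$)
$c{\left(A,r \right)} = 4 - 10 r$
$w{\left(f \right)} = - \frac{5}{36 - 10 f}$ ($w{\left(f \right)} = - \frac{5}{32 - \left(-4 + 10 f\right)} = - \frac{5}{36 - 10 f}$)
$w{\left(159 \right)} + 17571 = \frac{5}{2 \left(-18 + 5 \cdot 159\right)} + 17571 = \frac{5}{2 \left(-18 + 795\right)} + 17571 = \frac{5}{2 \cdot 777} + 17571 = \frac{5}{2} \cdot \frac{1}{777} + 17571 = \frac{5}{1554} + 17571 = \frac{27305339}{1554}$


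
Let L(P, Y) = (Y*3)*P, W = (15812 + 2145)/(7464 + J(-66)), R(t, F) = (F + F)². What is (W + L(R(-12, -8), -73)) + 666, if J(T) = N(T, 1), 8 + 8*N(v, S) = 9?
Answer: -3307837118/59713 ≈ -55396.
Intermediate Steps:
N(v, S) = ⅛ (N(v, S) = -1 + (⅛)*9 = -1 + 9/8 = ⅛)
J(T) = ⅛
R(t, F) = 4*F² (R(t, F) = (2*F)² = 4*F²)
W = 143656/59713 (W = (15812 + 2145)/(7464 + ⅛) = 17957/(59713/8) = 17957*(8/59713) = 143656/59713 ≈ 2.4058)
L(P, Y) = 3*P*Y (L(P, Y) = (3*Y)*P = 3*P*Y)
(W + L(R(-12, -8), -73)) + 666 = (143656/59713 + 3*(4*(-8)²)*(-73)) + 666 = (143656/59713 + 3*(4*64)*(-73)) + 666 = (143656/59713 + 3*256*(-73)) + 666 = (143656/59713 - 56064) + 666 = -3347605976/59713 + 666 = -3307837118/59713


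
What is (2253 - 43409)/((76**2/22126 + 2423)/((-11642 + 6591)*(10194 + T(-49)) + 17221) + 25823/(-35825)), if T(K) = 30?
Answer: 210516256482085827325/3687238733405843 ≈ 57093.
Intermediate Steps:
(2253 - 43409)/((76**2/22126 + 2423)/((-11642 + 6591)*(10194 + T(-49)) + 17221) + 25823/(-35825)) = (2253 - 43409)/((76**2/22126 + 2423)/((-11642 + 6591)*(10194 + 30) + 17221) + 25823/(-35825)) = -41156/((5776*(1/22126) + 2423)/(-5051*10224 + 17221) + 25823*(-1/35825)) = -41156/((2888/11063 + 2423)/(-51641424 + 17221) - 25823/35825) = -41156/((26808537/11063)/(-51624203) - 25823/35825) = -41156/((26808537/11063)*(-1/51624203) - 25823/35825) = -41156/(-26808537/571118557789 - 25823/35825) = -41156/(-14748954933623372/20460322332790925) = -41156*(-20460322332790925/14748954933623372) = 210516256482085827325/3687238733405843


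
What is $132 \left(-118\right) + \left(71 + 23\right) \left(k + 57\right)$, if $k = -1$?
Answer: $-10312$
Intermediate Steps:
$132 \left(-118\right) + \left(71 + 23\right) \left(k + 57\right) = 132 \left(-118\right) + \left(71 + 23\right) \left(-1 + 57\right) = -15576 + 94 \cdot 56 = -15576 + 5264 = -10312$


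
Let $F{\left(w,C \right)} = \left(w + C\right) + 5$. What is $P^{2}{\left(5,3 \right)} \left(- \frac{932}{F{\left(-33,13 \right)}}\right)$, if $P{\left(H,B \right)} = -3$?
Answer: $\frac{2796}{5} \approx 559.2$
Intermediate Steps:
$F{\left(w,C \right)} = 5 + C + w$ ($F{\left(w,C \right)} = \left(C + w\right) + 5 = 5 + C + w$)
$P^{2}{\left(5,3 \right)} \left(- \frac{932}{F{\left(-33,13 \right)}}\right) = \left(-3\right)^{2} \left(- \frac{932}{5 + 13 - 33}\right) = 9 \left(- \frac{932}{-15}\right) = 9 \left(\left(-932\right) \left(- \frac{1}{15}\right)\right) = 9 \cdot \frac{932}{15} = \frac{2796}{5}$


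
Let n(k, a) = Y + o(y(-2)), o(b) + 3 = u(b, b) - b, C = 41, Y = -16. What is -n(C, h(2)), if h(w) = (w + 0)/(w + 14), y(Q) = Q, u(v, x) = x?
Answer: 19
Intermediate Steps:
h(w) = w/(14 + w)
o(b) = -3 (o(b) = -3 + (b - b) = -3 + 0 = -3)
n(k, a) = -19 (n(k, a) = -16 - 3 = -19)
-n(C, h(2)) = -1*(-19) = 19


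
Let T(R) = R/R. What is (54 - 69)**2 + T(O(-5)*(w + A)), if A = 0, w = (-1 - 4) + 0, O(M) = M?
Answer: 226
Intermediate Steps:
w = -5 (w = -5 + 0 = -5)
T(R) = 1
(54 - 69)**2 + T(O(-5)*(w + A)) = (54 - 69)**2 + 1 = (-15)**2 + 1 = 225 + 1 = 226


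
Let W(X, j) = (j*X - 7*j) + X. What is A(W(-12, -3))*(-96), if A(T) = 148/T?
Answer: -4736/15 ≈ -315.73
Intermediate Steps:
W(X, j) = X - 7*j + X*j (W(X, j) = (X*j - 7*j) + X = (-7*j + X*j) + X = X - 7*j + X*j)
A(W(-12, -3))*(-96) = (148/(-12 - 7*(-3) - 12*(-3)))*(-96) = (148/(-12 + 21 + 36))*(-96) = (148/45)*(-96) = -4736/15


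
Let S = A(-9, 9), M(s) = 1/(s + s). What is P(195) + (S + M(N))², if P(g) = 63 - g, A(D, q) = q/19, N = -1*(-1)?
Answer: -189239/1444 ≈ -131.05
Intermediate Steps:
N = 1
A(D, q) = q/19 (A(D, q) = q*(1/19) = q/19)
M(s) = 1/(2*s)
S = 9/19 (S = (1/19)*9 = 9/19 ≈ 0.47368)
P(195) + (S + M(N))² = (63 - 1*195) + (9/19 + (½)/1)² = (63 - 195) + (9/19 + (½)*1)² = -132 + (9/19 + ½)² = -132 + (37/38)² = -132 + 1369/1444 = -189239/1444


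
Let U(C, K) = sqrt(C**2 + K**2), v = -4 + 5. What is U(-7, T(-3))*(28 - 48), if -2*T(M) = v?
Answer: -10*sqrt(197) ≈ -140.36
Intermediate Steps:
v = 1
T(M) = -1/2 (T(M) = -1/2*1 = -1/2)
U(-7, T(-3))*(28 - 48) = sqrt((-7)**2 + (-1/2)**2)*(28 - 48) = sqrt(49 + 1/4)*(-20) = sqrt(197/4)*(-20) = (sqrt(197)/2)*(-20) = -10*sqrt(197)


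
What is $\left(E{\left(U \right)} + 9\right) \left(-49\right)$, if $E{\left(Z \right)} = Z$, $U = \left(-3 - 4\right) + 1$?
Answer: $-147$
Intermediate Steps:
$U = -6$ ($U = -7 + 1 = -6$)
$\left(E{\left(U \right)} + 9\right) \left(-49\right) = \left(-6 + 9\right) \left(-49\right) = 3 \left(-49\right) = -147$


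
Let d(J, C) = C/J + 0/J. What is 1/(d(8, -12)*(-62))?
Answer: 1/93 ≈ 0.010753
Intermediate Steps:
d(J, C) = C/J (d(J, C) = C/J + 0 = C/J)
1/(d(8, -12)*(-62)) = 1/(-12/8*(-62)) = 1/(-12*⅛*(-62)) = 1/(-3/2*(-62)) = 1/93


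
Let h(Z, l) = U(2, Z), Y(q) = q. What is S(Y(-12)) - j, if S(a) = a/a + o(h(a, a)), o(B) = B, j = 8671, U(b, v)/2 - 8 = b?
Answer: -8650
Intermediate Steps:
U(b, v) = 16 + 2*b
h(Z, l) = 20 (h(Z, l) = 16 + 2*2 = 16 + 4 = 20)
S(a) = 21 (S(a) = a/a + 20 = 1 + 20 = 21)
S(Y(-12)) - j = 21 - 1*8671 = 21 - 8671 = -8650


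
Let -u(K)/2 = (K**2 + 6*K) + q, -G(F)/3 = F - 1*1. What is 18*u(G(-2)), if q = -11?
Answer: -4464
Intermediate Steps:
G(F) = 3 - 3*F (G(F) = -3*(F - 1*1) = -3*(F - 1) = -3*(-1 + F) = 3 - 3*F)
u(K) = 22 - 12*K - 2*K**2 (u(K) = -2*((K**2 + 6*K) - 11) = -2*(-11 + K**2 + 6*K) = 22 - 12*K - 2*K**2)
18*u(G(-2)) = 18*(22 - 12*(3 - 3*(-2)) - 2*(3 - 3*(-2))**2) = 18*(22 - 12*(3 + 6) - 2*(3 + 6)**2) = 18*(22 - 12*9 - 2*9**2) = 18*(22 - 108 - 2*81) = 18*(22 - 108 - 162) = 18*(-248) = -4464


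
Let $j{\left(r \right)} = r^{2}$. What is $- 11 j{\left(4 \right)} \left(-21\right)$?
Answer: $3696$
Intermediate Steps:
$- 11 j{\left(4 \right)} \left(-21\right) = - 11 \cdot 4^{2} \left(-21\right) = \left(-11\right) 16 \left(-21\right) = \left(-176\right) \left(-21\right) = 3696$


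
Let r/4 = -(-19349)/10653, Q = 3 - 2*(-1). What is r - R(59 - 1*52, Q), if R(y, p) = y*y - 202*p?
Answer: 10314929/10653 ≈ 968.27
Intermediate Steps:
Q = 5 (Q = 3 + 2 = 5)
r = 77396/10653 (r = 4*(-(-19349)/10653) = 4*(-1*(-19349/10653)) = 4*(19349/10653) = 77396/10653 ≈ 7.2652)
R(y, p) = y² - 202*p
r - R(59 - 1*52, Q) = 77396/10653 - ((59 - 1*52)² - 202*5) = 77396/10653 - ((59 - 52)² - 1010) = 77396/10653 - (7² - 1010) = 77396/10653 - (49 - 1010) = 77396/10653 - 1*(-961) = 77396/10653 + 961 = 10314929/10653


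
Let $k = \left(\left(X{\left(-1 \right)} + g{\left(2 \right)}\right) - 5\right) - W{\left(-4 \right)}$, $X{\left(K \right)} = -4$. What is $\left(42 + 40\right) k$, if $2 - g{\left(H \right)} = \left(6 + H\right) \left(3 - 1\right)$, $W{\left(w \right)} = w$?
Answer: $-1558$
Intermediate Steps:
$g{\left(H \right)} = -10 - 2 H$ ($g{\left(H \right)} = 2 - \left(6 + H\right) \left(3 - 1\right) = 2 - \left(6 + H\right) 2 = 2 - \left(12 + 2 H\right) = -10 - 2 H$)
$k = -19$ ($k = \left(\left(-4 - 14\right) - 5\right) - -4 = \left(\left(-4 - 14\right) - 5\right) + 4 = \left(-18 - 5\right) + 4 = -23 + 4 = -19$)
$\left(42 + 40\right) k = \left(42 + 40\right) \left(-19\right) = 82 \left(-19\right) = -1558$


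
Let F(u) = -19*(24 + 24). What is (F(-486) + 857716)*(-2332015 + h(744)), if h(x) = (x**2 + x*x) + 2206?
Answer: -1047645952548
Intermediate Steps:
h(x) = 2206 + 2*x**2 (h(x) = (x**2 + x**2) + 2206 = 2*x**2 + 2206 = 2206 + 2*x**2)
F(u) = -912 (F(u) = -19*48 = -912)
(F(-486) + 857716)*(-2332015 + h(744)) = (-912 + 857716)*(-2332015 + (2206 + 2*744**2)) = 856804*(-2332015 + (2206 + 2*553536)) = 856804*(-2332015 + (2206 + 1107072)) = 856804*(-2332015 + 1109278) = 856804*(-1222737) = -1047645952548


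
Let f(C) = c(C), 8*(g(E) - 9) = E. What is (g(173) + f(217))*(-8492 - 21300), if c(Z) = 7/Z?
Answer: -28313572/31 ≈ -9.1334e+5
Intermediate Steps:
g(E) = 9 + E/8
f(C) = 7/C
(g(173) + f(217))*(-8492 - 21300) = ((9 + (⅛)*173) + 7/217)*(-8492 - 21300) = ((9 + 173/8) + 7*(1/217))*(-29792) = (245/8 + 1/31)*(-29792) = (7603/248)*(-29792) = -28313572/31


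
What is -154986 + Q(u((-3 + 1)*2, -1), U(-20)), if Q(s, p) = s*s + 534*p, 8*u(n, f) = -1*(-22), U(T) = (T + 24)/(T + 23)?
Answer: -2468263/16 ≈ -1.5427e+5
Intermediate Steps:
U(T) = (24 + T)/(23 + T)
u(n, f) = 11/4 (u(n, f) = (-1*(-22))/8 = (⅛)*22 = 11/4)
Q(s, p) = s² + 534*p
-154986 + Q(u((-3 + 1)*2, -1), U(-20)) = -154986 + ((11/4)² + 534*((24 - 20)/(23 - 20))) = -154986 + (121/16 + 534*(4/3)) = -154986 + (121/16 + 712) = -154986 + 11513/16 = -2468263/16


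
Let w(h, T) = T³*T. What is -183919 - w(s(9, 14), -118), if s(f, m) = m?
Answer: -194061695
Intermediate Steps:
w(h, T) = T⁴
-183919 - w(s(9, 14), -118) = -183919 - 1*(-118)⁴ = -183919 - 1*193877776 = -183919 - 193877776 = -194061695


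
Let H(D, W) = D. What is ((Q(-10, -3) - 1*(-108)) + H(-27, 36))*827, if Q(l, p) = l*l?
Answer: 149687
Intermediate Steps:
Q(l, p) = l**2
((Q(-10, -3) - 1*(-108)) + H(-27, 36))*827 = (((-10)**2 - 1*(-108)) - 27)*827 = ((100 + 108) - 27)*827 = (208 - 27)*827 = 181*827 = 149687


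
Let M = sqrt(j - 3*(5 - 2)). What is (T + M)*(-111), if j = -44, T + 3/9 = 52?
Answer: -5735 - 111*I*sqrt(53) ≈ -5735.0 - 808.09*I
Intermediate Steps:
T = 155/3 (T = -1/3 + 52 = 155/3 ≈ 51.667)
M = I*sqrt(53) (M = sqrt(-44 - 3*(5 - 2)) = sqrt(-44 - 3*3) = sqrt(-44 - 9) = sqrt(-53) = I*sqrt(53) ≈ 7.2801*I)
(T + M)*(-111) = (155/3 + I*sqrt(53))*(-111) = -5735 - 111*I*sqrt(53)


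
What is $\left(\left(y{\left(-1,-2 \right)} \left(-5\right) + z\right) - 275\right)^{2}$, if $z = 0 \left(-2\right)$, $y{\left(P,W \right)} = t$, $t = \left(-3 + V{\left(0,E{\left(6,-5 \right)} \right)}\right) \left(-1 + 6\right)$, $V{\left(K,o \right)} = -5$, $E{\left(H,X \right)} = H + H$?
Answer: $5625$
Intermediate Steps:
$E{\left(H,X \right)} = 2 H$
$t = -40$ ($t = \left(-3 - 5\right) \left(-1 + 6\right) = \left(-8\right) 5 = -40$)
$y{\left(P,W \right)} = -40$
$z = 0$
$\left(\left(y{\left(-1,-2 \right)} \left(-5\right) + z\right) - 275\right)^{2} = \left(\left(\left(-40\right) \left(-5\right) + 0\right) - 275\right)^{2} = \left(\left(200 + 0\right) - 275\right)^{2} = \left(200 - 275\right)^{2} = \left(-75\right)^{2} = 5625$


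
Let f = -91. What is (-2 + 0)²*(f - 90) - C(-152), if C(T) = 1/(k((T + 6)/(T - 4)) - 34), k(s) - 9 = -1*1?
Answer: -18823/26 ≈ -723.96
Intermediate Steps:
k(s) = 8 (k(s) = 9 - 1*1 = 9 - 1 = 8)
C(T) = -1/26 (C(T) = 1/(8 - 34) = 1/(-26) = -1/26)
(-2 + 0)²*(f - 90) - C(-152) = (-2 + 0)²*(-91 - 90) - 1*(-1/26) = (-2)²*(-181) + 1/26 = 4*(-181) + 1/26 = -724 + 1/26 = -18823/26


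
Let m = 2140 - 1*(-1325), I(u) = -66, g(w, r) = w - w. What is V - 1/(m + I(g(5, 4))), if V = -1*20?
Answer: -67981/3399 ≈ -20.000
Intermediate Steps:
g(w, r) = 0
m = 3465 (m = 2140 + 1325 = 3465)
V = -20
V - 1/(m + I(g(5, 4))) = -20 - 1/(3465 - 66) = -20 - 1/3399 = -67981/3399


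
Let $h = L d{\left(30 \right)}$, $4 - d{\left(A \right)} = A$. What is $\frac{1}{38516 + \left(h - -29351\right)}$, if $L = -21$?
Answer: $\frac{1}{68413} \approx 1.4617 \cdot 10^{-5}$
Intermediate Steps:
$d{\left(A \right)} = 4 - A$
$h = 546$ ($h = - 21 \left(4 - 30\right) = \left(-21\right) \left(-26\right) = 546$)
$\frac{1}{38516 + \left(h - -29351\right)} = \frac{1}{38516 + \left(546 - -29351\right)} = \frac{1}{38516 + \left(546 + 29351\right)} = \frac{1}{38516 + 29897} = \frac{1}{68413}$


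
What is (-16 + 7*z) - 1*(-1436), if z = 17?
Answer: 1539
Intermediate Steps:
(-16 + 7*z) - 1*(-1436) = (-16 + 7*17) - 1*(-1436) = (-16 + 119) + 1436 = 103 + 1436 = 1539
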